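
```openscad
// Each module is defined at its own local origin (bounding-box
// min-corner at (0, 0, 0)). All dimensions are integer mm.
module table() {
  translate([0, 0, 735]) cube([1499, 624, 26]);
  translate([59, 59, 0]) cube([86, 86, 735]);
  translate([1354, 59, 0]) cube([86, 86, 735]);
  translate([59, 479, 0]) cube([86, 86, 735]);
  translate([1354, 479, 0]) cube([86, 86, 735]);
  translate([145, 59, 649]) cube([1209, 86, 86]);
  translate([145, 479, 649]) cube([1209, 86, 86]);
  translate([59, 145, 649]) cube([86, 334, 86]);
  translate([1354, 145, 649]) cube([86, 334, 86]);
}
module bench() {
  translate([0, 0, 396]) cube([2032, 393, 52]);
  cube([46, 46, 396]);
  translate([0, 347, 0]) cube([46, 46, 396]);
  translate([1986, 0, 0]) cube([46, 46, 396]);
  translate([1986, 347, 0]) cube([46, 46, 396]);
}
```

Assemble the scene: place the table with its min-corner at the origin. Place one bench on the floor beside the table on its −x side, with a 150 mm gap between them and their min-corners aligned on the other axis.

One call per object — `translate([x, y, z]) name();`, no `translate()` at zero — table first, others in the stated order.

table();
translate([-2182, 0, 0]) bench();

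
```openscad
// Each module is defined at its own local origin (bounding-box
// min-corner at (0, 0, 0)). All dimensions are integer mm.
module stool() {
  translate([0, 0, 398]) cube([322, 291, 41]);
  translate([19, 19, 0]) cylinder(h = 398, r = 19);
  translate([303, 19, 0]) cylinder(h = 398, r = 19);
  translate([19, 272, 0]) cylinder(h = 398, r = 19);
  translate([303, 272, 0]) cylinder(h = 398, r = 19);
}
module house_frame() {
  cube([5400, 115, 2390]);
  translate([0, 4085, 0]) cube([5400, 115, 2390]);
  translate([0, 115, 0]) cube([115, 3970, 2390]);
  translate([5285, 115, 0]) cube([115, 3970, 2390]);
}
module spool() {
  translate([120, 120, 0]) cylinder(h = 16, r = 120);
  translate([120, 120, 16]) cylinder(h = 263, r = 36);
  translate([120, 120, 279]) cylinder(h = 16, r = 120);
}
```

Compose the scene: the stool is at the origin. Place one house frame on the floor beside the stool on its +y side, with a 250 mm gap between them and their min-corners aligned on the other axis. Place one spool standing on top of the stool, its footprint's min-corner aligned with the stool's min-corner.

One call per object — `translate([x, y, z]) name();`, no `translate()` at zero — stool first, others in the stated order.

stool();
translate([0, 541, 0]) house_frame();
translate([0, 0, 439]) spool();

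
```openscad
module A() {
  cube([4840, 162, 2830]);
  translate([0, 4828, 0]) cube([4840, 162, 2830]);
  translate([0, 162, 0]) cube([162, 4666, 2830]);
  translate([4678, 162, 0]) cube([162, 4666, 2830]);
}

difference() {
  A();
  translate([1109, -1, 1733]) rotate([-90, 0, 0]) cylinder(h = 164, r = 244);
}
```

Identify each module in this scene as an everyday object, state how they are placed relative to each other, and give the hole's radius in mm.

A is a house frame. The house frame has a circular hole through its front wall. The hole's radius is 244 mm.

The subtracted cylinder has r = 244 mm.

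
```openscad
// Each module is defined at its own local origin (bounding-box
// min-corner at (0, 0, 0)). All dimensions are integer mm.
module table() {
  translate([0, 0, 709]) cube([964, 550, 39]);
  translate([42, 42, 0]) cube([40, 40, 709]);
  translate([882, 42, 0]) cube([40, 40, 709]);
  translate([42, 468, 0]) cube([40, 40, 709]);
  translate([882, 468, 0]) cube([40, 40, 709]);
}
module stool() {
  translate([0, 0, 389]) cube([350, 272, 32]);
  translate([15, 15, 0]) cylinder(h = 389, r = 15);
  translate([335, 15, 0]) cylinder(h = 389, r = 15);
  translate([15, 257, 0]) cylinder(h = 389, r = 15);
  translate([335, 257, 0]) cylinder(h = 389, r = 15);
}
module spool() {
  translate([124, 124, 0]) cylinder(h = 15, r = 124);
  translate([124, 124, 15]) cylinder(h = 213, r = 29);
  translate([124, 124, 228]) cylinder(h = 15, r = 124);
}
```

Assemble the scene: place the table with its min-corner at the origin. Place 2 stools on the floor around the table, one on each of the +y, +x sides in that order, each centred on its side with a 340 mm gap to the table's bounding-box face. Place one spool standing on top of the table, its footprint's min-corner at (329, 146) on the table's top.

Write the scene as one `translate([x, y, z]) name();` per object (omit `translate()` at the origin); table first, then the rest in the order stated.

table();
translate([307, 890, 0]) stool();
translate([1304, 139, 0]) stool();
translate([329, 146, 748]) spool();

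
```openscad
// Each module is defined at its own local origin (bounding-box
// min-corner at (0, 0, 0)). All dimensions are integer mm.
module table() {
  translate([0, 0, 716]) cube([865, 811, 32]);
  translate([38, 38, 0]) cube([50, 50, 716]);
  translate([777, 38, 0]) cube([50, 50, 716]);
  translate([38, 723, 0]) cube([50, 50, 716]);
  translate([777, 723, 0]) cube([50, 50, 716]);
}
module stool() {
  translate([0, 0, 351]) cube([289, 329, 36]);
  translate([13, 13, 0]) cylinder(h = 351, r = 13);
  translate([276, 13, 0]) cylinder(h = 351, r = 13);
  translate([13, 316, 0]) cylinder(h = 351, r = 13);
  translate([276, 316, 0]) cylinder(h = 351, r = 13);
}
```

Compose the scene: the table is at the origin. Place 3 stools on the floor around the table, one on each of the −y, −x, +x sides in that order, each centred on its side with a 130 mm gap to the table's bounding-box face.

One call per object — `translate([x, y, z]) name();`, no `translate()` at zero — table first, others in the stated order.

table();
translate([288, -459, 0]) stool();
translate([-419, 241, 0]) stool();
translate([995, 241, 0]) stool();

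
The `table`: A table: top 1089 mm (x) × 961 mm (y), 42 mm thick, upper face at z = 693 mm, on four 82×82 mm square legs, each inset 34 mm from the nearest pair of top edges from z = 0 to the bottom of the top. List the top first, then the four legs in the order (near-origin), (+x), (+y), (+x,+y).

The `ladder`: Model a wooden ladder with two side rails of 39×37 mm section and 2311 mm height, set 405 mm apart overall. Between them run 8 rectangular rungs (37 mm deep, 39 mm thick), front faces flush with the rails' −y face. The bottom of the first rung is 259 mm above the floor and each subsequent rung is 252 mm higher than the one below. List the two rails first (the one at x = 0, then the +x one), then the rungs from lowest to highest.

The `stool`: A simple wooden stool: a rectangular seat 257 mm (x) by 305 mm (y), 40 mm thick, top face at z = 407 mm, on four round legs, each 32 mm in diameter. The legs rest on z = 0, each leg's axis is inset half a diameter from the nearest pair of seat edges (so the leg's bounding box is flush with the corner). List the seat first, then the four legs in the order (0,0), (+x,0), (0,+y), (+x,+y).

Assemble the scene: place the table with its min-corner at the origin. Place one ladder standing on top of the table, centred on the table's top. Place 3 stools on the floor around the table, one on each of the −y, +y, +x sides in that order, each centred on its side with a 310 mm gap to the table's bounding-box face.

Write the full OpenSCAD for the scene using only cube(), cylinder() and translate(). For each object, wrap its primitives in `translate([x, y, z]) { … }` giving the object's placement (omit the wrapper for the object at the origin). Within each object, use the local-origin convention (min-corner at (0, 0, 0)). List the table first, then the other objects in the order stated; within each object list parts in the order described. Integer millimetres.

translate([0, 0, 651]) cube([1089, 961, 42]);
translate([34, 34, 0]) cube([82, 82, 651]);
translate([973, 34, 0]) cube([82, 82, 651]);
translate([34, 845, 0]) cube([82, 82, 651]);
translate([973, 845, 0]) cube([82, 82, 651]);
translate([342, 462, 693]) {
  cube([39, 37, 2311]);
  translate([366, 0, 0]) cube([39, 37, 2311]);
  translate([39, 0, 259]) cube([327, 37, 39]);
  translate([39, 0, 511]) cube([327, 37, 39]);
  translate([39, 0, 763]) cube([327, 37, 39]);
  translate([39, 0, 1015]) cube([327, 37, 39]);
  translate([39, 0, 1267]) cube([327, 37, 39]);
  translate([39, 0, 1519]) cube([327, 37, 39]);
  translate([39, 0, 1771]) cube([327, 37, 39]);
  translate([39, 0, 2023]) cube([327, 37, 39]);
}
translate([416, -615, 0]) {
  translate([0, 0, 367]) cube([257, 305, 40]);
  translate([16, 16, 0]) cylinder(h = 367, r = 16);
  translate([241, 16, 0]) cylinder(h = 367, r = 16);
  translate([16, 289, 0]) cylinder(h = 367, r = 16);
  translate([241, 289, 0]) cylinder(h = 367, r = 16);
}
translate([416, 1271, 0]) {
  translate([0, 0, 367]) cube([257, 305, 40]);
  translate([16, 16, 0]) cylinder(h = 367, r = 16);
  translate([241, 16, 0]) cylinder(h = 367, r = 16);
  translate([16, 289, 0]) cylinder(h = 367, r = 16);
  translate([241, 289, 0]) cylinder(h = 367, r = 16);
}
translate([1399, 328, 0]) {
  translate([0, 0, 367]) cube([257, 305, 40]);
  translate([16, 16, 0]) cylinder(h = 367, r = 16);
  translate([241, 16, 0]) cylinder(h = 367, r = 16);
  translate([16, 289, 0]) cylinder(h = 367, r = 16);
  translate([241, 289, 0]) cylinder(h = 367, r = 16);
}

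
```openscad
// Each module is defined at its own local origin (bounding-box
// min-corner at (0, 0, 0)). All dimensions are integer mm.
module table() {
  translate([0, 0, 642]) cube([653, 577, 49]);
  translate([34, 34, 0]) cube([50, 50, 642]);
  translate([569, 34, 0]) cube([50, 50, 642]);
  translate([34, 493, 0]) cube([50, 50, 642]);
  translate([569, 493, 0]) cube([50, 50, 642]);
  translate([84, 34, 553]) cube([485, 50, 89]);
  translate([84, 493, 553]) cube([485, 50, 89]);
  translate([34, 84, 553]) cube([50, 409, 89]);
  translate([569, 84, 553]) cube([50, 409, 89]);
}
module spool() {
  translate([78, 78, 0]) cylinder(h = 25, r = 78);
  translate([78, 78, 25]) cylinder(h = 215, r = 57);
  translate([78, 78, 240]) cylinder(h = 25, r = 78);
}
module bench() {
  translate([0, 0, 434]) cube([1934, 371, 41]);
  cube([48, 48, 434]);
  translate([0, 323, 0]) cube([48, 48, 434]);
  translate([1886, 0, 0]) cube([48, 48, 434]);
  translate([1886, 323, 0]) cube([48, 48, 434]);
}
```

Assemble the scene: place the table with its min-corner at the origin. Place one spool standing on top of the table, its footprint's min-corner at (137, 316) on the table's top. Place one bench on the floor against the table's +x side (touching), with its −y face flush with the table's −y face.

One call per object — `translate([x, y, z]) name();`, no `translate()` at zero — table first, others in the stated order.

table();
translate([137, 316, 691]) spool();
translate([653, 0, 0]) bench();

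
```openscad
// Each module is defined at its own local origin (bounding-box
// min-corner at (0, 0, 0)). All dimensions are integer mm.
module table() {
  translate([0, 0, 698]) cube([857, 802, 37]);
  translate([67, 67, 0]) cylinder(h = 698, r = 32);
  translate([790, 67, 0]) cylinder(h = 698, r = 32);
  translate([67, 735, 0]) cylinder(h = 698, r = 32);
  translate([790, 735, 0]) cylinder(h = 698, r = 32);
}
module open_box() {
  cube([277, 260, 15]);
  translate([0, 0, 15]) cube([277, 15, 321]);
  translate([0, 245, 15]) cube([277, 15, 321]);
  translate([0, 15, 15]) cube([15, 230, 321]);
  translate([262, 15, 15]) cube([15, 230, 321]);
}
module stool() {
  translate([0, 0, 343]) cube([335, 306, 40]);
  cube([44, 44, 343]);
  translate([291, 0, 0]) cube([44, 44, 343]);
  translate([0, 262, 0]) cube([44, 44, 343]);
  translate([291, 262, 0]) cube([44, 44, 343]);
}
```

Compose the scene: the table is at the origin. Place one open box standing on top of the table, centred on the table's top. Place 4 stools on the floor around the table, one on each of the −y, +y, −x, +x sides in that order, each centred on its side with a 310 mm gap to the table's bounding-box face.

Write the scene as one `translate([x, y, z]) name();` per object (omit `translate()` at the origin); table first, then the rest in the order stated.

table();
translate([290, 271, 735]) open_box();
translate([261, -616, 0]) stool();
translate([261, 1112, 0]) stool();
translate([-645, 248, 0]) stool();
translate([1167, 248, 0]) stool();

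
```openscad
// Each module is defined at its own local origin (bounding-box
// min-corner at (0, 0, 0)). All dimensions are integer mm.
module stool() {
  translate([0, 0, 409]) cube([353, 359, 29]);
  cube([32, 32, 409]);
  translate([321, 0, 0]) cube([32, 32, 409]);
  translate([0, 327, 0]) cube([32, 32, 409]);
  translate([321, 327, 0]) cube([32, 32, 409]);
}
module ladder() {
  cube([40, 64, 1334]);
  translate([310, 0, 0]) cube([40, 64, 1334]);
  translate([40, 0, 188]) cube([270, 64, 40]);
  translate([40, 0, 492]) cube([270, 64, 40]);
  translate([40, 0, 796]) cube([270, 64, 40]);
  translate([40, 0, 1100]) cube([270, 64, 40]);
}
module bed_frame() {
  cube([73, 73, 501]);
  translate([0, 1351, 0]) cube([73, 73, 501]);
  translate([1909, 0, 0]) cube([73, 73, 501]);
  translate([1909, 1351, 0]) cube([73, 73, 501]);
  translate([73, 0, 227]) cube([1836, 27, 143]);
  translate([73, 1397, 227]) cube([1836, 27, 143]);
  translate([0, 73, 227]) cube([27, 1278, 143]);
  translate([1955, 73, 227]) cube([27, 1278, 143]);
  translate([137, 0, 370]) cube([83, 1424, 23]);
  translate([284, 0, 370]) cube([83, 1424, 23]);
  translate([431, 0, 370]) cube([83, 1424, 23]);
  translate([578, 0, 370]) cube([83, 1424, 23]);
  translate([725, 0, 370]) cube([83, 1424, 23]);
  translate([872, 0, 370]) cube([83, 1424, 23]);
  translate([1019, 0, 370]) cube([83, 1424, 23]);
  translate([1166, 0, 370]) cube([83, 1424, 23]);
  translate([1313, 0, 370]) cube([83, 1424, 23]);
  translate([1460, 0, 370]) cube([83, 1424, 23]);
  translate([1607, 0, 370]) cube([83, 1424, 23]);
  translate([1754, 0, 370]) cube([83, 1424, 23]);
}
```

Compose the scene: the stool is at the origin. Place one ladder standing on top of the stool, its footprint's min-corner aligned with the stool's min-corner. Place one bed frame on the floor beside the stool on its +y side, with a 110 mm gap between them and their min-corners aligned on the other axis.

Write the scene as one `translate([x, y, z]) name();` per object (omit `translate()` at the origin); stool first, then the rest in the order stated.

stool();
translate([0, 0, 438]) ladder();
translate([0, 469, 0]) bed_frame();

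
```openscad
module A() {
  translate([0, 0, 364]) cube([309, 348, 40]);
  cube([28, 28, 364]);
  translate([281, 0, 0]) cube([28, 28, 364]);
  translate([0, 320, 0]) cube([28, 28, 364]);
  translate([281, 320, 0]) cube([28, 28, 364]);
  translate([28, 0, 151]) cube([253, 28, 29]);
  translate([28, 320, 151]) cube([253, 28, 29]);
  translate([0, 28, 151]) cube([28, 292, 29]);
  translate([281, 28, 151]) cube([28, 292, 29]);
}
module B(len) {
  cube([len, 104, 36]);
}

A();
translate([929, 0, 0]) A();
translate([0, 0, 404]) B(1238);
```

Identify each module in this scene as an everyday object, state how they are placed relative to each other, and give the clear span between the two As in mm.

Second stool starts at x = 929; first ends at x = 309; clear span = 929 − 309 = 620 mm.

A is a stool. B is a beam. A beam spans the tops of two stools. The clear span between the two stools is 620 mm.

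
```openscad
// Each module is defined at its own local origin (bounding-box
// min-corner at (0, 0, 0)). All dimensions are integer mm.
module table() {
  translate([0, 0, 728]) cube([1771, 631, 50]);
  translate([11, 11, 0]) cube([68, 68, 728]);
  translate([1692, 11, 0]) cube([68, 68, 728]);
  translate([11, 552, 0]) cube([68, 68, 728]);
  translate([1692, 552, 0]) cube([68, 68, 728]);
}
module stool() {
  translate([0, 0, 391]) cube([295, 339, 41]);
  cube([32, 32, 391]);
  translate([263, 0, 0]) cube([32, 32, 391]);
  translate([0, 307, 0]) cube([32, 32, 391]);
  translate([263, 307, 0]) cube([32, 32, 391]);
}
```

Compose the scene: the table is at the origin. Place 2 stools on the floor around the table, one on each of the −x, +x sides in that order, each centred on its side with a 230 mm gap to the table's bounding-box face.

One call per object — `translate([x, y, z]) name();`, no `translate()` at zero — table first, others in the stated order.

table();
translate([-525, 146, 0]) stool();
translate([2001, 146, 0]) stool();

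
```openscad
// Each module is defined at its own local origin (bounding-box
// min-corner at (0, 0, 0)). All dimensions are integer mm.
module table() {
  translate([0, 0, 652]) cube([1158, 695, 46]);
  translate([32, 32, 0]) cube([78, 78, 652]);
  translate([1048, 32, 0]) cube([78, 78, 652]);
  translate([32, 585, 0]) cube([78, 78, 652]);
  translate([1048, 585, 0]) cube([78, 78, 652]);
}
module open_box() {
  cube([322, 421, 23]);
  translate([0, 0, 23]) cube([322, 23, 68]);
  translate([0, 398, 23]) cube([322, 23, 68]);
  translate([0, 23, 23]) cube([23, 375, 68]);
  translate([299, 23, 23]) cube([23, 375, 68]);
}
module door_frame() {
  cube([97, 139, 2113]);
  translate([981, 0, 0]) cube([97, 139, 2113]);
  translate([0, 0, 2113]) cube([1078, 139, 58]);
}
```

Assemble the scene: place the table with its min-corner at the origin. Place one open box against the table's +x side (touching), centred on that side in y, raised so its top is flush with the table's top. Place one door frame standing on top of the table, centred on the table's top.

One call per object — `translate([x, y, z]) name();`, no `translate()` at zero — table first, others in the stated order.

table();
translate([1158, 137, 607]) open_box();
translate([40, 278, 698]) door_frame();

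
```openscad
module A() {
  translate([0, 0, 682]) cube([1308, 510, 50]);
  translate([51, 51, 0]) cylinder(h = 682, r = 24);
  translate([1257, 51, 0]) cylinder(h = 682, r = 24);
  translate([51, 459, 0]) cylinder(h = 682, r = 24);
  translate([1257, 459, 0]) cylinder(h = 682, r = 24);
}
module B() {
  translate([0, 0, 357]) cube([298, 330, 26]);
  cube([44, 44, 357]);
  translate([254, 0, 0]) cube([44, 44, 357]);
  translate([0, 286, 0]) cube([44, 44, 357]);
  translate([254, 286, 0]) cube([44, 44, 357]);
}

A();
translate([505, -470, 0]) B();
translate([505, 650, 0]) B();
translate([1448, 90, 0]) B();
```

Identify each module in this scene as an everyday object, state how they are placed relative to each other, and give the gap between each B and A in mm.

Each stool's nearest face is 140 mm from the table's bounding box.

A is a table. B is a stool. Three stools sit around the table at the −y, +y, +x sides. The gap between each stool and the table is 140 mm.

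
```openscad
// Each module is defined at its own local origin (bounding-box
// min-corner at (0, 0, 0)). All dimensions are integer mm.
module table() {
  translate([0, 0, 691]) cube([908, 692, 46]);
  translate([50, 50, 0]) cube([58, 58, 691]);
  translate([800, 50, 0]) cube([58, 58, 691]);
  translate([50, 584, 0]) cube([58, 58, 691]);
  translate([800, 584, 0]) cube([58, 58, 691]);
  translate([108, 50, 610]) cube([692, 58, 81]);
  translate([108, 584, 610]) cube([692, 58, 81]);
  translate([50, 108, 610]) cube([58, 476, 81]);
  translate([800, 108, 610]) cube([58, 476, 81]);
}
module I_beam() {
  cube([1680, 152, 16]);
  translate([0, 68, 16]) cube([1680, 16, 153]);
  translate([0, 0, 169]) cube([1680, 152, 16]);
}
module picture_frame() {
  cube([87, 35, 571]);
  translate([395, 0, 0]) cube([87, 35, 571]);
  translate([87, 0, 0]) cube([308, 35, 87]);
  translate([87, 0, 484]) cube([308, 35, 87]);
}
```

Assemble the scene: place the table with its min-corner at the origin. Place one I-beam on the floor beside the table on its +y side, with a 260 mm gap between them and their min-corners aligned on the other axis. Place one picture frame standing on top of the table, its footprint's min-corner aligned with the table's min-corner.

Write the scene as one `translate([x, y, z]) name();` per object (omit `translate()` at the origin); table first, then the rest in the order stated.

table();
translate([0, 952, 0]) I_beam();
translate([0, 0, 737]) picture_frame();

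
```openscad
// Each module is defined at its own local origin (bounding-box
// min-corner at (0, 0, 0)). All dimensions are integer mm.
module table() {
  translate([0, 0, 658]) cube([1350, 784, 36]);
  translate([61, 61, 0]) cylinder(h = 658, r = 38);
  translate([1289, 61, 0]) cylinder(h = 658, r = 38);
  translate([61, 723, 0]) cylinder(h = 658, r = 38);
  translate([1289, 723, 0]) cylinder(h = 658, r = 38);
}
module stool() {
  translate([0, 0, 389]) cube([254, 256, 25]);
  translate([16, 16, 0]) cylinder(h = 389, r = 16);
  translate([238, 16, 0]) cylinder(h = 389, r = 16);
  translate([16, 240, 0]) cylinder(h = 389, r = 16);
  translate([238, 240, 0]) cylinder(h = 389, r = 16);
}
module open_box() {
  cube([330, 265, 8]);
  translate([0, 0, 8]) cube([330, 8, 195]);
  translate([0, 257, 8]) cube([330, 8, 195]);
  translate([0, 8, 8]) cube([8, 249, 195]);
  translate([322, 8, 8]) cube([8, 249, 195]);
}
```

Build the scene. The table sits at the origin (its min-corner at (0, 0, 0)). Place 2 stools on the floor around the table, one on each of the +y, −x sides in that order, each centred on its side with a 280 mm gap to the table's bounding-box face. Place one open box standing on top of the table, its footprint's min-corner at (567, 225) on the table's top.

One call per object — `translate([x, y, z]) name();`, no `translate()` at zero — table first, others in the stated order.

table();
translate([548, 1064, 0]) stool();
translate([-534, 264, 0]) stool();
translate([567, 225, 694]) open_box();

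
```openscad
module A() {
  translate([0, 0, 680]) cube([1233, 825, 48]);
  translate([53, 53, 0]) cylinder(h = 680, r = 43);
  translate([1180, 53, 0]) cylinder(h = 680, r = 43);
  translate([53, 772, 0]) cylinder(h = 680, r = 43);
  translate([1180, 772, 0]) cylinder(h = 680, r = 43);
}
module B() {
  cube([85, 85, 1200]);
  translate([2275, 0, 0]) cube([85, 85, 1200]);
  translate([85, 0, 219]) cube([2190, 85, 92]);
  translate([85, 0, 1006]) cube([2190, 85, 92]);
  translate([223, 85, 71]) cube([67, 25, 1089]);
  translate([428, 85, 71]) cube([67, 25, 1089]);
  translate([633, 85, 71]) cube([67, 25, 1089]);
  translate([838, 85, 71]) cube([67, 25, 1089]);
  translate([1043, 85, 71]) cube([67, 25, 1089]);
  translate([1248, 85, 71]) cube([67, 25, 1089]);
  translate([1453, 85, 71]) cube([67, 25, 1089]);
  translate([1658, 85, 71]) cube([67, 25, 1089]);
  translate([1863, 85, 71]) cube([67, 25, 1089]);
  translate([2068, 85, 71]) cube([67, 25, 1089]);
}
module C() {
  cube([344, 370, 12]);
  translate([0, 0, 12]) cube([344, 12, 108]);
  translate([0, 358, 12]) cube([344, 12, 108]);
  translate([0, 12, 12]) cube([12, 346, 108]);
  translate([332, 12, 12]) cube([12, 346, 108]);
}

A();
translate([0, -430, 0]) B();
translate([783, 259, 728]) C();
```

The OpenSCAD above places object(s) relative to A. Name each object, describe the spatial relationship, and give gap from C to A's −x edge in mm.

A is a table. B is a fence section. C is an open box. The fence section is on the floor beside the table on its −y side. The open box is on top of the table. The gap from the open box to the table's −x edge is 783 mm.

The open box's min-x is at 783; the table's min-x is 0; gap = 783 mm.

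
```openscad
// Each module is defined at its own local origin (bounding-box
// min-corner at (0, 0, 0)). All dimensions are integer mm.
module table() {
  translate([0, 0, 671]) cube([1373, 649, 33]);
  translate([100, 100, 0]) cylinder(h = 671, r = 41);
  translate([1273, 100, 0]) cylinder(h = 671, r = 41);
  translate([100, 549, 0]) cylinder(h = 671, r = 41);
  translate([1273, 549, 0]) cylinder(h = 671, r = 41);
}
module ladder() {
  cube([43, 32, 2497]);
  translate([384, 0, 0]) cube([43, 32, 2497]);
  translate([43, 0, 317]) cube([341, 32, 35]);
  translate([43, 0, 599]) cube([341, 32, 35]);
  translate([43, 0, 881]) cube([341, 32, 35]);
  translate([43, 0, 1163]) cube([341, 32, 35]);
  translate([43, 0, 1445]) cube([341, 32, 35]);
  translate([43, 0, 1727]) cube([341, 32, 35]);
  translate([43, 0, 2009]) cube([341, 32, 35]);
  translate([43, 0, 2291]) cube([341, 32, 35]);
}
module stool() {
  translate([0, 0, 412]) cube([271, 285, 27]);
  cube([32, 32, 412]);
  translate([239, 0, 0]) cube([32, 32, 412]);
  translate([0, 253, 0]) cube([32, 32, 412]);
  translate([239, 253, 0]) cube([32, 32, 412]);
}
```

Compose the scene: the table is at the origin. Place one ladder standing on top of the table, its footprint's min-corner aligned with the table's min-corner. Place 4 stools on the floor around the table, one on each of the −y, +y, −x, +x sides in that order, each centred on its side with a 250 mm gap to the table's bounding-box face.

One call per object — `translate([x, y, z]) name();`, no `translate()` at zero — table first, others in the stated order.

table();
translate([0, 0, 704]) ladder();
translate([551, -535, 0]) stool();
translate([551, 899, 0]) stool();
translate([-521, 182, 0]) stool();
translate([1623, 182, 0]) stool();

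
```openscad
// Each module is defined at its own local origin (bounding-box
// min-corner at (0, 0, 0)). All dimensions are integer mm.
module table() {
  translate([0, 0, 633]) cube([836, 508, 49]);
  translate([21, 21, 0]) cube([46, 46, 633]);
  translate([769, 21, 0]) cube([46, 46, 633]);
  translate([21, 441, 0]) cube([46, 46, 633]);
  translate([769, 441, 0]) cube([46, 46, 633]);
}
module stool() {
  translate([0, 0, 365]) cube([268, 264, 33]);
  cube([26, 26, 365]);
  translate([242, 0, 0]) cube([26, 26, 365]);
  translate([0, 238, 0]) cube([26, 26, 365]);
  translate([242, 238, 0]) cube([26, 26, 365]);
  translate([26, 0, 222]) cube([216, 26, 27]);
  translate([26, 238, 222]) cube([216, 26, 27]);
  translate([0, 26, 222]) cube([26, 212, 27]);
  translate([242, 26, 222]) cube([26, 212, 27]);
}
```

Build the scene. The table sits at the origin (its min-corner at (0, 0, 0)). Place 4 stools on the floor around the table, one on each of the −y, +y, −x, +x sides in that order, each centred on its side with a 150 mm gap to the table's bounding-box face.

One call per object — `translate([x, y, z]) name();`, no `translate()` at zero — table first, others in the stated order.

table();
translate([284, -414, 0]) stool();
translate([284, 658, 0]) stool();
translate([-418, 122, 0]) stool();
translate([986, 122, 0]) stool();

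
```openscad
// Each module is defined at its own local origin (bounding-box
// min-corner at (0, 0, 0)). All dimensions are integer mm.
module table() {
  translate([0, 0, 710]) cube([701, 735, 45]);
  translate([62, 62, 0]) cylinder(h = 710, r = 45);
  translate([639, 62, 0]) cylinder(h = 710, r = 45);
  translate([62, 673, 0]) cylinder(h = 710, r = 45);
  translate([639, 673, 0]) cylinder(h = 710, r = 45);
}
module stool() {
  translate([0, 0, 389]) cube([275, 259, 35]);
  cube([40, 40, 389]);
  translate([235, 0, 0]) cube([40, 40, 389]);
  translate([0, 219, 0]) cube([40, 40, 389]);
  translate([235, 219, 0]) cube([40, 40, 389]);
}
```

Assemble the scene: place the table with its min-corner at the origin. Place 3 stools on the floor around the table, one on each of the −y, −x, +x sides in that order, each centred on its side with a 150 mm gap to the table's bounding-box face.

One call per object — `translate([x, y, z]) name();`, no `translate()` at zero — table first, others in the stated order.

table();
translate([213, -409, 0]) stool();
translate([-425, 238, 0]) stool();
translate([851, 238, 0]) stool();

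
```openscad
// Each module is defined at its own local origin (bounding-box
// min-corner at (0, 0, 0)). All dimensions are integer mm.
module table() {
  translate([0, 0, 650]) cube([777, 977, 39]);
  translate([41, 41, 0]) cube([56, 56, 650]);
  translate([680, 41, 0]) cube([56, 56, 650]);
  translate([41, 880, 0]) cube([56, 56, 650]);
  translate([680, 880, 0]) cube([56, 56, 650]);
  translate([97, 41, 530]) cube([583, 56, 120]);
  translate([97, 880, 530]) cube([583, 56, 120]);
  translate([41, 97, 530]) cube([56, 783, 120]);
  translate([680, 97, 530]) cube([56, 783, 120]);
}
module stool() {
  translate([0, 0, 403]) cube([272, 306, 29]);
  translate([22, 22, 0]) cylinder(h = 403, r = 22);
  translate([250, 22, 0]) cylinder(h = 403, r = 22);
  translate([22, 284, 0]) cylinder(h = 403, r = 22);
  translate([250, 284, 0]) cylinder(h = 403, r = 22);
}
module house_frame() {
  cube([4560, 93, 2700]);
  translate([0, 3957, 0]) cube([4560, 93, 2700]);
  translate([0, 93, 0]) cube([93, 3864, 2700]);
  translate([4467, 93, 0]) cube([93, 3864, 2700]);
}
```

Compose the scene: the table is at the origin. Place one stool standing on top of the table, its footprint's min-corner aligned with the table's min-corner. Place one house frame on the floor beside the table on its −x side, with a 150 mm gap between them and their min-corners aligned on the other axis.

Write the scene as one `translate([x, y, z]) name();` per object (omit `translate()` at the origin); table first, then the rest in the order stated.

table();
translate([0, 0, 689]) stool();
translate([-4710, 0, 0]) house_frame();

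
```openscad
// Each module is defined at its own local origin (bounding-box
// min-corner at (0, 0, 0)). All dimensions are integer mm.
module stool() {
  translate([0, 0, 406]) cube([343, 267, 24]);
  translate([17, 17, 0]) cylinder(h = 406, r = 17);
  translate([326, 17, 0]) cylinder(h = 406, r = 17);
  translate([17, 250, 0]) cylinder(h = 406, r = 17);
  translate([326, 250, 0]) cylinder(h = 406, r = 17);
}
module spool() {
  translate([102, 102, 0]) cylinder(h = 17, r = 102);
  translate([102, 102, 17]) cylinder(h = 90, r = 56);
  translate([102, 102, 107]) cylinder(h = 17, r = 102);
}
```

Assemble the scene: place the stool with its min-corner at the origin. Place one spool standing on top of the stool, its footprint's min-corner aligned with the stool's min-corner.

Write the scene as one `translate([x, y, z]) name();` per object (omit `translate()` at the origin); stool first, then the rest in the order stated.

stool();
translate([0, 0, 430]) spool();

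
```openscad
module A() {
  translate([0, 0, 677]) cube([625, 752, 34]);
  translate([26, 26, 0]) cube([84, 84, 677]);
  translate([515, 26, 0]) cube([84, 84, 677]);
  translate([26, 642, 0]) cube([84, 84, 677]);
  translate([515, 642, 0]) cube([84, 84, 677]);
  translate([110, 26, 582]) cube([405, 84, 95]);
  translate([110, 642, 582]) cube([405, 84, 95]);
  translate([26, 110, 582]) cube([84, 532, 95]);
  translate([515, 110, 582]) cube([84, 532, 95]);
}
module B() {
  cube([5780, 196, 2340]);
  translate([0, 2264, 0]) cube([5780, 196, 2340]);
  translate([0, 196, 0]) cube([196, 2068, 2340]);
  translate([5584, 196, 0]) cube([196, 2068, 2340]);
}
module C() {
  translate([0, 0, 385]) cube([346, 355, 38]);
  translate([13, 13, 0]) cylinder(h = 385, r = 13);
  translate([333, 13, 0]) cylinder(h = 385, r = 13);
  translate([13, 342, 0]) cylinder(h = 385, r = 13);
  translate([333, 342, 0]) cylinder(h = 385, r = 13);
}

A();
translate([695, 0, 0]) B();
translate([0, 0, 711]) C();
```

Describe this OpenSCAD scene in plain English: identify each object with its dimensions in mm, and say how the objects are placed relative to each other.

A is a table with a 625×752 mm rectangular top, 34 mm thick, top surface at z = 711 mm, supported by four 84×84 mm square legs, each inset 26 mm from the nearest pair of top edges, running from the floor. Four apron rails, 84 mm thick and 95 mm tall, run between adjacent legs with their top edges flush with the underside of the top and their outer faces flush with the legs' outer faces.

B is the wall frame of a small rectangular building: four walls, each 2340 mm tall and 196 mm thick, enclosing a footprint 5780 mm (x) by 2460 mm (y) outside-to-outside, with no floor or roof. The front and back walls (the −y and +y sides) span the full width; the two side walls fit between them.

C is a four-legged stool. The seat is 346×355 mm, 38 mm thick, top at z = 423 mm. It stands on four round legs, each 26 mm in diameter, from z = 0 to the seat underside, each leg's axis is inset half a diameter from the nearest pair of seat edges (so the leg's bounding box is flush with the corner).

The house frame is on the floor beside the table on its +x side. The stool is on top of the table.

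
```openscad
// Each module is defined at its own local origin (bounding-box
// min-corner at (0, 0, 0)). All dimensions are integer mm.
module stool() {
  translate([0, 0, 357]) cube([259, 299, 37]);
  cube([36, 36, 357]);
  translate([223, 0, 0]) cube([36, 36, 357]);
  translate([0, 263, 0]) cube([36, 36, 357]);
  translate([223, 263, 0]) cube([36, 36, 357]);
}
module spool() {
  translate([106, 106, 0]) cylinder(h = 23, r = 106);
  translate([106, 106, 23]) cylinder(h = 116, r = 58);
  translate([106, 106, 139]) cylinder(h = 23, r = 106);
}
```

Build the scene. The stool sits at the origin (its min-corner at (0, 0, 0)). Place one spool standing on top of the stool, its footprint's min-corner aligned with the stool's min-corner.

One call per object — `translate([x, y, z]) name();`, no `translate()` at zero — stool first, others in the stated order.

stool();
translate([0, 0, 394]) spool();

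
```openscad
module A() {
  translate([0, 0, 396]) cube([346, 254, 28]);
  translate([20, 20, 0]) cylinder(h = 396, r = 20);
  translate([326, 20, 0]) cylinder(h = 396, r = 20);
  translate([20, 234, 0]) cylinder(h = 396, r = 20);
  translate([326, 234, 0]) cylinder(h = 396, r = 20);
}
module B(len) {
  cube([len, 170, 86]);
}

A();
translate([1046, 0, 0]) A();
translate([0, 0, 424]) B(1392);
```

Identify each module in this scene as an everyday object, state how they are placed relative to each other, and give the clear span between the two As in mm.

Second stool starts at x = 1046; first ends at x = 346; clear span = 1046 − 346 = 700 mm.

A is a stool. B is a beam. A beam spans the tops of two stools. The clear span between the two stools is 700 mm.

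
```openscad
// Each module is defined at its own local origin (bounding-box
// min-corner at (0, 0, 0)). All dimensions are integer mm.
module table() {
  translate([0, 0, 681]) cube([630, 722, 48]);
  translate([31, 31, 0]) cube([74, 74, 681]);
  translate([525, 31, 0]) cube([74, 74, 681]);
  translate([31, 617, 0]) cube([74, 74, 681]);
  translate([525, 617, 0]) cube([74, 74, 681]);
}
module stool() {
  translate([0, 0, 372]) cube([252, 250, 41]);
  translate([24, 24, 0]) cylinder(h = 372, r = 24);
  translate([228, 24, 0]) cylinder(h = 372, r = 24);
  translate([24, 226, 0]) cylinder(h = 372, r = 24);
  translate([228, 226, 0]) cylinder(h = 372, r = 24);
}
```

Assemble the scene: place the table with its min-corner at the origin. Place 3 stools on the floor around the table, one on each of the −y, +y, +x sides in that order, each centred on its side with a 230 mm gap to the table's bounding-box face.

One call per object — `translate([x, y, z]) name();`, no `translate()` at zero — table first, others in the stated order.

table();
translate([189, -480, 0]) stool();
translate([189, 952, 0]) stool();
translate([860, 236, 0]) stool();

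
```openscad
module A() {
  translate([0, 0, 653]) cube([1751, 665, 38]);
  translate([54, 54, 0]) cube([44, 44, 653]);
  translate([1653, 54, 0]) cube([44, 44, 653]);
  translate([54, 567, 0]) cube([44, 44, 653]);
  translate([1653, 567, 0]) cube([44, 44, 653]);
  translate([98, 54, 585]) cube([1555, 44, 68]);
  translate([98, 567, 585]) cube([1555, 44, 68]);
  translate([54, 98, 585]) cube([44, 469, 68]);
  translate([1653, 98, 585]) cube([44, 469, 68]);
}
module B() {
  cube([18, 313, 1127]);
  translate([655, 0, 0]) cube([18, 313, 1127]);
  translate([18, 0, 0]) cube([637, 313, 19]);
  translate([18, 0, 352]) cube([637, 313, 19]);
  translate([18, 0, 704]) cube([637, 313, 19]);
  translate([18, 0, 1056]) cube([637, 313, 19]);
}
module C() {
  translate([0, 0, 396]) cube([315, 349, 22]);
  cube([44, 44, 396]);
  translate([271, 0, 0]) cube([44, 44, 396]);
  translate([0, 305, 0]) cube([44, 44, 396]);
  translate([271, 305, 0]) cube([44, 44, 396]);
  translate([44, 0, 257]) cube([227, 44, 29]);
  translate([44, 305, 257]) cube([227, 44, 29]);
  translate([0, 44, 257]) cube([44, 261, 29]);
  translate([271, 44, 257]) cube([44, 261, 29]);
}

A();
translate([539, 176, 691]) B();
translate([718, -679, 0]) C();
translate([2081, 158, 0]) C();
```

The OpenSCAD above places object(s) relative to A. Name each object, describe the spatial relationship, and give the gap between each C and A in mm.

A is a table. B is a bookshelf. C is a stool. The bookshelf is on top of the table, centred. Two stools sit around the table at the −y, +x sides. The gap between each stool and the table is 330 mm.

Each stool's nearest face is 330 mm from the table's bounding box.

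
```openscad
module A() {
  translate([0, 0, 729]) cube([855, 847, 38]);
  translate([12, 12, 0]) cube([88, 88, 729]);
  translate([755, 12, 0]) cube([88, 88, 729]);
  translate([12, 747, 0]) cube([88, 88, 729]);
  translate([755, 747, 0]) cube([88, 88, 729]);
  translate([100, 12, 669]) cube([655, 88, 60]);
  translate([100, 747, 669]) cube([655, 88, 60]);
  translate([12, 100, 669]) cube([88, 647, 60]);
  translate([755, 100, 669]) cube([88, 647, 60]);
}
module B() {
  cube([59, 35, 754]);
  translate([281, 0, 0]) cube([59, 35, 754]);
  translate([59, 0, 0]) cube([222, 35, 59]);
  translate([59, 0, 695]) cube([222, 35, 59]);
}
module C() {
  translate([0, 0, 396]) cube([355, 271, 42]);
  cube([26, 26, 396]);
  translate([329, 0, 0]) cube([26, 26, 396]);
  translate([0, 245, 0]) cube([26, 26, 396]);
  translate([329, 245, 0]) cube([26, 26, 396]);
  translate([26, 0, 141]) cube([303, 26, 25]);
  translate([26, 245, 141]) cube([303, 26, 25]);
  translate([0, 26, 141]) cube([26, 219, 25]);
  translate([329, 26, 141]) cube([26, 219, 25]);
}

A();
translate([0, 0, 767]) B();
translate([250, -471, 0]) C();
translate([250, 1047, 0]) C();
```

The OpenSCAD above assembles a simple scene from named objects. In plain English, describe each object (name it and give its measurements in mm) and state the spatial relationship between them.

A is a rectangular dining table. The top is 855×847×38 mm with its upper surface at z = 767 mm. It stands on four 88×88 mm square legs, each inset 12 mm from the nearest pair of top edges, running from the floor to the underside of the top. Four apron rails, 88 mm thick and 60 mm tall, run between adjacent legs with their top edges flush with the underside of the top and their outer faces flush with the legs' outer faces.

B is a picture frame with a 222×636 mm rectangular opening (x by z) and a uniform 59 mm border on every side. Frame depth is 35 mm along y. It is built from two vertical stiles running the full outside height and two horizontal rails spanning the gap between the stiles.

C is a four-legged stool. The seat is a 355×271×42 mm slab whose top surface is at z = 438 mm; four square legs, each 26×26 mm in cross-section, run from the floor (z = 0) to the underside of the seat, each flush with a corner of the seat. Four stretchers, 26 mm wide and 25 mm tall, connect adjacent legs with their undersides at z = 141 mm, each running between the inner faces of the legs it joins and aligned with the legs' outer faces on the other axis.

The picture frame is on top of the table. Two stools sit around the table at the −y, +y sides.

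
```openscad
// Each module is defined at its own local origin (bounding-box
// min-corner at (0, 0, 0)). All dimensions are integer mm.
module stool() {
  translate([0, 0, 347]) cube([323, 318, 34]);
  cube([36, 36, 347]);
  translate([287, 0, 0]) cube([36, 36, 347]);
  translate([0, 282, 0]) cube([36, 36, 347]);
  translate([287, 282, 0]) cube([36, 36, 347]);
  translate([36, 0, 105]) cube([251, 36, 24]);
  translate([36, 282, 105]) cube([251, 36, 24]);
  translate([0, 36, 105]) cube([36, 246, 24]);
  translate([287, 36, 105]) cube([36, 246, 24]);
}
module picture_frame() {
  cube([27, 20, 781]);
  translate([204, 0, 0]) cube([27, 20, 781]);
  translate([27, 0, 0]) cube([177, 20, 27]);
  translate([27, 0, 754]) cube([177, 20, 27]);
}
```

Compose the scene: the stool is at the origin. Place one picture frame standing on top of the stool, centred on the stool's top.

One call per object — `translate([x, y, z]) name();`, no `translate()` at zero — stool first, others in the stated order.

stool();
translate([46, 149, 381]) picture_frame();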